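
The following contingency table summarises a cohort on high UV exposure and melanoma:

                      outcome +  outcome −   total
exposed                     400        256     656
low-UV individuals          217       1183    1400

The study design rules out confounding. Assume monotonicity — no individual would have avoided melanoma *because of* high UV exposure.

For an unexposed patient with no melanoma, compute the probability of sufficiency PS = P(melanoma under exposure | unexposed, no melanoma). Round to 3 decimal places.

p₁ = P(outcome | exposed) = 400/656 = 0.60976
p₀ = P(outcome | unexposed) = 217/1400 = 0.155
Under exogeneity and monotonicity, PS = (p₁ − p₀)/(1 − p₀).
PS = (0.60976 − 0.155) / 0.845 ≈ 0.5382

PS ≈ 0.538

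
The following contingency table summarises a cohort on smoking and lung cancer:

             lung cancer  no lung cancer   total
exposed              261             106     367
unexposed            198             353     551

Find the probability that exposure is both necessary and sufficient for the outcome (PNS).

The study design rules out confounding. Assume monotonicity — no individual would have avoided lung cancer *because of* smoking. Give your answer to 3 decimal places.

p₁ = P(outcome | exposed) = 261/367 = 0.71117
p₀ = P(outcome | unexposed) = 198/551 = 0.35935
Under exogeneity and monotonicity, PNS = p₁ − p₀.
PNS = 0.71117 − 0.35935 = 0.35183

PNS ≈ 0.352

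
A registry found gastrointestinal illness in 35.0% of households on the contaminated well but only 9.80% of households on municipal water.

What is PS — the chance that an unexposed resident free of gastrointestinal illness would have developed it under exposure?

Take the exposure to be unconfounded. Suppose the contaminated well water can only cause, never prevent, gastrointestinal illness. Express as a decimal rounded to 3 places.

p₁ = 0.35, p₀ = 0.098.
Under exogeneity and monotonicity, PS = (p₁ − p₀) / (1 − p₀).
PS = (0.35 − 0.098) / (1 − 0.098) = 0.252 / 0.902 ≈ 0.2794

PS ≈ 0.279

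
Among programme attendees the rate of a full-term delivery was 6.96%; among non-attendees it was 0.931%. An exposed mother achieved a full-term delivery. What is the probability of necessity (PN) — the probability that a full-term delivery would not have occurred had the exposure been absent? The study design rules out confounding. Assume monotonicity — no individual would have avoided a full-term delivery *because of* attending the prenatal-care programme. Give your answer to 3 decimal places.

PN ≈ 0.866

p₁ = 0.0696, p₀ = 0.00931.
Under exogeneity and monotonicity, PN = (p₁ − p₀) / p₁.
PN = (0.0696 − 0.00931) / 0.0696 = 0.06029 / 0.0696 ≈ 0.8662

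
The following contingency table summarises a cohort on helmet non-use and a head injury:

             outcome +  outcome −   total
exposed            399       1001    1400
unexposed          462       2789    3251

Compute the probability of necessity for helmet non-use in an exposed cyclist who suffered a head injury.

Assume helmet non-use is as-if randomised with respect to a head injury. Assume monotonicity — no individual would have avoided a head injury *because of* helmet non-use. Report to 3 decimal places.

PN ≈ 0.501

p₁ = P(outcome | exposed) = 399/1400 = 0.285
p₀ = P(outcome | unexposed) = 462/3251 = 0.14211
Under exogeneity and monotonicity, PN = (p₁ − p₀)/p₁.
PN = (0.285 − 0.14211) / 0.285 ≈ 0.5014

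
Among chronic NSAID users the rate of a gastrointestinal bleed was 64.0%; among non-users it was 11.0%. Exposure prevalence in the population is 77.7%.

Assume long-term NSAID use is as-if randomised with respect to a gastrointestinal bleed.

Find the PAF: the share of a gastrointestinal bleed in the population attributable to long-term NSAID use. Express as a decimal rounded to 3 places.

PAF ≈ 0.789

p₁ = 0.64, p₀ = 0.11.
Overall risk P(Y=1) = π·p₁ + (1−π)·p₀ = 0.777×0.64 + 0.223×0.11 = 0.52181.
Under exogeneity, PAF = [P(Y=1) − p₀] / P(Y=1).
PAF = (0.52181 − 0.11) / 0.52181 ≈ 0.7892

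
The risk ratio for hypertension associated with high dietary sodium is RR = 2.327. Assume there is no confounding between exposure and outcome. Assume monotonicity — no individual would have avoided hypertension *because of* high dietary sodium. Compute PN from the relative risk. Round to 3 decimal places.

Under exogeneity and monotonicity, PN = (RR − 1) / RR = 1 − 1/RR.
PN = (2.327 − 1) / 2.327 = 1.327 / 2.327 ≈ 0.5703

PN ≈ 0.570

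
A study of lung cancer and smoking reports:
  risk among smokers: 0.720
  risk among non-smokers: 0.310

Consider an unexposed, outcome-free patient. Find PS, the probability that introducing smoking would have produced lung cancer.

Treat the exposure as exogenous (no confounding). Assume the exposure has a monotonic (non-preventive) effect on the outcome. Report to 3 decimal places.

PS ≈ 0.594

Let p₁ = 0.72, p₀ = 0.31.
Under exogeneity and monotonicity, PS = (p₁ − p₀) / (1 − p₀).
PS = (0.72 − 0.31) / (1 − 0.31) = 0.41 / 0.69 ≈ 0.5942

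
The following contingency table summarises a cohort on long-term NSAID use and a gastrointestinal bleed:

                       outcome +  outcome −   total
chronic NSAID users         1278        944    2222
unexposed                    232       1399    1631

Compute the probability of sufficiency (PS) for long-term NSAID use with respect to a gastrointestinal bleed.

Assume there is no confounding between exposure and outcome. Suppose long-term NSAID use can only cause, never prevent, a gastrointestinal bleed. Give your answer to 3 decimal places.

PS ≈ 0.505

p₁ = P(outcome | exposed) = 1278/2222 = 0.57516
p₀ = P(outcome | unexposed) = 232/1631 = 0.14224
Under exogeneity and monotonicity, PS = (p₁ − p₀) / (1 − p₀).
PS = (0.57516 − 0.14224) / (1 − 0.14224) = 0.43291 / 0.85776 ≈ 0.5047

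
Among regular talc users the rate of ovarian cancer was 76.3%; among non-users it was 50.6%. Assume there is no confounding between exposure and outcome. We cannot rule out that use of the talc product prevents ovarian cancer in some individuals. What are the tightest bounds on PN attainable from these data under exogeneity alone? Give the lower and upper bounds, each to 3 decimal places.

p₁ = 0.763, p₀ = 0.506.
Under exogeneity alone the bounds on PN are max{0,(p₁−p₀)/p₁} ≤ PN ≤ min{1,(1−p₀)/p₁}.
  lower = (p₁ − p₀)/p₁ = 0.257 / 0.763 ≈ 0.3368
  upper = min{1, (1 − p₀)/p₁} = 0.494 / 0.763 ≈ 0.6474

0.337 ≤ PN ≤ 0.647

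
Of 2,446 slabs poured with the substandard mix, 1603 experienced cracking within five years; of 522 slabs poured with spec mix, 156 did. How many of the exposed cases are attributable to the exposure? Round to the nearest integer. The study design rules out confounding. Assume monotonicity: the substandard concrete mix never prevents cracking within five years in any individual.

about 872 cases

p₁ = P(outcome | exposed) = 1603/2446 = 0.65536
p₀ = P(outcome | unexposed) = 156/522 = 0.29885
PN = (p₁ − p₀)/p₁ = (0.65536 − 0.29885) / 0.65536 ≈ 0.54399.
Attributable cases ≈ PN × (exposed cases) = 0.54399 × 1603 ≈ 872.01.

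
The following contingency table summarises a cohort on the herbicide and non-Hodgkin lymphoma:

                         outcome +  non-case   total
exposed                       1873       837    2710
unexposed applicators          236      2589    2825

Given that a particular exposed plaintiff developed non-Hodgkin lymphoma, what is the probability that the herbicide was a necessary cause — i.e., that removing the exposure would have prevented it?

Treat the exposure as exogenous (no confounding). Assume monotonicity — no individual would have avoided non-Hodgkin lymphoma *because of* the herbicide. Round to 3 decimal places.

p₁ = P(outcome | exposed) = 1873/2710 = 0.69114
p₀ = P(outcome | unexposed) = 236/2825 = 0.08354
Under exogeneity and monotonicity, PN = (p₁ − p₀) / p₁.
PN = (0.69114 − 0.08354) / 0.69114 = 0.6076 / 0.69114 ≈ 0.8791

PN ≈ 0.879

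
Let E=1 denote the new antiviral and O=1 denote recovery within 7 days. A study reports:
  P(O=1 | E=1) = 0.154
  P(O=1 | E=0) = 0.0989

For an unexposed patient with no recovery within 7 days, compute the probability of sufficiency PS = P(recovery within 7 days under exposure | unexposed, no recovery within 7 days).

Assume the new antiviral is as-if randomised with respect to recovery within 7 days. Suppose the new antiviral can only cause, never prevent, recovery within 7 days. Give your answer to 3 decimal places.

Let p₁ = 0.154, p₀ = 0.0989.
Under exogeneity and monotonicity, PS = (p₁ − p₀) / (1 − p₀).
PS = (0.154 − 0.0989) / (1 − 0.0989) = 0.0551 / 0.9011 ≈ 0.0611

PS ≈ 0.061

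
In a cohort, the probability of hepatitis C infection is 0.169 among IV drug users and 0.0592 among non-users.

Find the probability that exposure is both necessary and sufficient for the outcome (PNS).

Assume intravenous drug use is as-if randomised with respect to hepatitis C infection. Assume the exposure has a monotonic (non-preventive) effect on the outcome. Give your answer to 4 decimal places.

Let p₁ = 0.169, p₀ = 0.0592.
Under exogeneity and monotonicity, PNS = p₁ − p₀.
PNS = 0.169 − 0.0592 = 0.1098

PNS ≈ 0.1098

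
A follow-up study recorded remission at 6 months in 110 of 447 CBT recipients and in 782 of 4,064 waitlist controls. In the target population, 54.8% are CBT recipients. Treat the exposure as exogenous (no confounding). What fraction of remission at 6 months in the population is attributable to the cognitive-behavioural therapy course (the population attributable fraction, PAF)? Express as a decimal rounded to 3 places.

PAF ≈ 0.133

p₁ = P(outcome | exposed) = 110/447 = 0.24609
p₀ = P(outcome | unexposed) = 782/4064 = 0.19242
Overall risk P(Y=1) = π·p₁ + (1−π)·p₀ = 0.548×0.24609 + 0.452×0.19242 = 0.22183.
Under exogeneity, PAF = [P(Y=1) − p₀] / P(Y=1).
PAF = (0.22183 − 0.19242) / 0.22183 ≈ 0.1326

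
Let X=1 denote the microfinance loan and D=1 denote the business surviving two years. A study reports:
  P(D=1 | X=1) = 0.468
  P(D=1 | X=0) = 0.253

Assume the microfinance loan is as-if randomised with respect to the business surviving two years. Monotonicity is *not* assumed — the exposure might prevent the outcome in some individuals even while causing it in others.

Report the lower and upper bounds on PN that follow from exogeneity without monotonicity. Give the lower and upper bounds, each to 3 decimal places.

Let p₁ = 0.468, p₀ = 0.253.
Under exogeneity alone the bounds on PN are max{0,(p₁−p₀)/p₁} ≤ PN ≤ min{1,(1−p₀)/p₁}.
  lower = (p₁ − p₀)/p₁ = 0.215 / 0.468 ≈ 0.4594
  upper = min{1, (1 − p₀)/p₁} = 0.747 / 0.468 ≈ 1.5962 → capped at 1

0.459 ≤ PN ≤ 1.000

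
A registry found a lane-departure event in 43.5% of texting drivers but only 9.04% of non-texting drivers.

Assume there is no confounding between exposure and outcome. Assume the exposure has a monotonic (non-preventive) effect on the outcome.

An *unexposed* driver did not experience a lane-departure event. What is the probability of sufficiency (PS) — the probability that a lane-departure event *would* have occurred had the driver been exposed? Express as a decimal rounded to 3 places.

p₁ = 0.435, p₀ = 0.0904.
Under exogeneity and monotonicity, PS = (p₁ − p₀) / (1 − p₀).
PS = (0.435 − 0.0904) / (1 − 0.0904) = 0.3446 / 0.9096 ≈ 0.3788

PS ≈ 0.379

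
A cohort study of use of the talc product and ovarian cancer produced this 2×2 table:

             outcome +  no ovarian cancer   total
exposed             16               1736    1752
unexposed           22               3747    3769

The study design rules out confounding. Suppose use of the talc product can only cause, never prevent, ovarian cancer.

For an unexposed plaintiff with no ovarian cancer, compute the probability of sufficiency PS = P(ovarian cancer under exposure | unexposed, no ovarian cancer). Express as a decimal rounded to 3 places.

PS ≈ 0.003

p₁ = P(outcome | exposed) = 16/1752 = 0.0091324
p₀ = P(outcome | unexposed) = 22/3769 = 0.0058371
Under exogeneity and monotonicity, PS = (p₁ − p₀)/(1 − p₀).
PS = (0.0091324 − 0.0058371) / 0.99416 ≈ 0.0033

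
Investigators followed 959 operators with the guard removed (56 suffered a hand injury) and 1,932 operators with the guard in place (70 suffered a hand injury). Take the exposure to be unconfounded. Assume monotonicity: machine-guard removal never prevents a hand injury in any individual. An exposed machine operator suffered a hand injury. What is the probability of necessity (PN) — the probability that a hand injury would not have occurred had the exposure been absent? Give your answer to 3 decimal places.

p₁ = P(outcome | exposed) = 56/959 = 0.058394
p₀ = P(outcome | unexposed) = 70/1932 = 0.036232
Under exogeneity and monotonicity, PN = (p₁ − p₀) / p₁.
PN = (0.058394 − 0.036232) / 0.058394 = 0.022162 / 0.058394 ≈ 0.3795

PN ≈ 0.380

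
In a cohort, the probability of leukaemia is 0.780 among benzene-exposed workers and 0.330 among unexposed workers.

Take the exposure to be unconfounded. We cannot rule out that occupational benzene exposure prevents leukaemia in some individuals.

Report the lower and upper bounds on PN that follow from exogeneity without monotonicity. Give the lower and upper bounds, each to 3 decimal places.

Let p₁ = 0.78, p₀ = 0.33.
Under exogeneity alone the bounds on PN are max{0,(p₁−p₀)/p₁} ≤ PN ≤ min{1,(1−p₀)/p₁}.
  lower = (p₁ − p₀)/p₁ = 0.45 / 0.78 ≈ 0.5769
  upper = min{1, (1 − p₀)/p₁} = 0.67 / 0.78 ≈ 0.8590

0.577 ≤ PN ≤ 0.859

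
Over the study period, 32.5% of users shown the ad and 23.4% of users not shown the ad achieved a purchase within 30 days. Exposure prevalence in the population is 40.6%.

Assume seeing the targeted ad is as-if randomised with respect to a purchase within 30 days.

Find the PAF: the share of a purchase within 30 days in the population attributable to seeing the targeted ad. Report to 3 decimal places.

p₁ = 0.325, p₀ = 0.234.
Overall risk P(Y=1) = π·p₁ + (1−π)·p₀ = 0.406×0.325 + 0.594×0.234 = 0.27095.
Under exogeneity, PAF = [P(Y=1) − p₀] / P(Y=1).
PAF = (0.27095 − 0.234) / 0.27095 ≈ 0.1364

PAF ≈ 0.136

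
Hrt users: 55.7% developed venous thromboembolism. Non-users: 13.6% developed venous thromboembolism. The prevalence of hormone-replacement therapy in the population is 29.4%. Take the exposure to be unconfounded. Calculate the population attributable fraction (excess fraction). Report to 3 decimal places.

PAF ≈ 0.476

p₁ = 0.557, p₀ = 0.136.
Overall risk P(Y=1) = π·p₁ + (1−π)·p₀ = 0.294×0.557 + 0.706×0.136 = 0.25977.
Under exogeneity, PAF = [P(Y=1) − p₀] / P(Y=1).
PAF = (0.25977 − 0.136) / 0.25977 ≈ 0.4765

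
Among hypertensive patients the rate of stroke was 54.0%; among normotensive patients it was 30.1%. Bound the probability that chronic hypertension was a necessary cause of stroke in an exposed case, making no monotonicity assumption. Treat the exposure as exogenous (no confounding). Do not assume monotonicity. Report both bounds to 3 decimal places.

0.443 ≤ PN ≤ 1.000

p₁ = 0.54, p₀ = 0.301.
Under exogeneity alone the bounds on PN are max{0,(p₁−p₀)/p₁} ≤ PN ≤ min{1,(1−p₀)/p₁}.
  lower = (p₁ − p₀)/p₁ = 0.239 / 0.54 ≈ 0.4426
  upper = min{1, (1 − p₀)/p₁} = 0.699 / 0.54 ≈ 1.2944 → capped at 1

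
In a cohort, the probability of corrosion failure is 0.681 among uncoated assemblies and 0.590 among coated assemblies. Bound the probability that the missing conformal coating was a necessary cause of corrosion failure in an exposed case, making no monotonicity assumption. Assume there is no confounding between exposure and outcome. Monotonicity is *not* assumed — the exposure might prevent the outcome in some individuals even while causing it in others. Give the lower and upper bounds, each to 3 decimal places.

0.134 ≤ PN ≤ 0.602

Let p₁ = 0.681, p₀ = 0.59.
Under exogeneity alone the bounds on PN are max{0,(p₁−p₀)/p₁} ≤ PN ≤ min{1,(1−p₀)/p₁}.
  lower = (p₁ − p₀)/p₁ = 0.091 / 0.681 ≈ 0.1336
  upper = min{1, (1 − p₀)/p₁} = 0.41 / 0.681 ≈ 0.6021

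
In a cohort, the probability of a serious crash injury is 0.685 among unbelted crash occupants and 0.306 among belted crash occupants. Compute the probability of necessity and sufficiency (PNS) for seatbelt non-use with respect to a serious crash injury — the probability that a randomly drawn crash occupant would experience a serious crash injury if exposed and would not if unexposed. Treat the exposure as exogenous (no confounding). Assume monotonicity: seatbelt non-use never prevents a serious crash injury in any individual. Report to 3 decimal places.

PNS ≈ 0.379

Let p₁ = 0.685, p₀ = 0.306.
Under exogeneity and monotonicity, PNS = p₁ − p₀.
PNS = 0.685 − 0.306 = 0.379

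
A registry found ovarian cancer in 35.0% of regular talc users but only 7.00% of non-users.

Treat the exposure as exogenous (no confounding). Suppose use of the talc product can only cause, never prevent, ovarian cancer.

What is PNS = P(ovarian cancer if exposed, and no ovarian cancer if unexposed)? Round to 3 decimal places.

PNS ≈ 0.280

p₁ = 0.35, p₀ = 0.07.
Under exogeneity and monotonicity, PNS = p₁ − p₀.
PNS = 0.35 − 0.07 = 0.28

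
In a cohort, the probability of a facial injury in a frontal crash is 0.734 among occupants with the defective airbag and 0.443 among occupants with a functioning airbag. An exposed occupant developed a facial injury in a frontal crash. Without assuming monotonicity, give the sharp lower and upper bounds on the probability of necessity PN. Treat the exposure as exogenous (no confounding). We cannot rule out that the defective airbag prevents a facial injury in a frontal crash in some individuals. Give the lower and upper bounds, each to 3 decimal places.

0.396 ≤ PN ≤ 0.759

Let p₁ = 0.734, p₀ = 0.443.
Under exogeneity alone the bounds on PN are max{0,(p₁−p₀)/p₁} ≤ PN ≤ min{1,(1−p₀)/p₁}.
  lower = (p₁ − p₀)/p₁ = 0.291 / 0.734 ≈ 0.3965
  upper = min{1, (1 − p₀)/p₁} = 0.557 / 0.734 ≈ 0.7589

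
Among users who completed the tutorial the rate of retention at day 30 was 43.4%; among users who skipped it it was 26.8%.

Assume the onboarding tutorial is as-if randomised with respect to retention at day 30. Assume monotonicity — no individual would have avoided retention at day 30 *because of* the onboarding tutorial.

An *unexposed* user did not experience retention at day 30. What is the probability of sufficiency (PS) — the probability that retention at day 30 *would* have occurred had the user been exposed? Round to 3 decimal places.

p₁ = 0.434, p₀ = 0.268.
Under exogeneity and monotonicity, PS = (p₁ − p₀) / (1 − p₀).
PS = (0.434 − 0.268) / (1 − 0.268) = 0.166 / 0.732 ≈ 0.2268

PS ≈ 0.227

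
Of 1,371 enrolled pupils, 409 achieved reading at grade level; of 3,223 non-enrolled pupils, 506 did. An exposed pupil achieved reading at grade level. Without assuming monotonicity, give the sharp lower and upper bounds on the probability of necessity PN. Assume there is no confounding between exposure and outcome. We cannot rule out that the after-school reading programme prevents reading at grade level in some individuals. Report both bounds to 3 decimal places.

p₁ = P(outcome | exposed) = 409/1371 = 0.29832
p₀ = P(outcome | unexposed) = 506/3223 = 0.157
Under exogeneity alone the bounds on PN are max{0,(p₁−p₀)/p₁} ≤ PN ≤ min{1,(1−p₀)/p₁}.
  lower = (p₁ − p₀)/p₁ = 0.14133 / 0.29832 ≈ 0.4737
  upper = min{1, (1 − p₀)/p₁} = 0.843 / 0.29832 ≈ 2.8258 → capped at 1

0.474 ≤ PN ≤ 1.000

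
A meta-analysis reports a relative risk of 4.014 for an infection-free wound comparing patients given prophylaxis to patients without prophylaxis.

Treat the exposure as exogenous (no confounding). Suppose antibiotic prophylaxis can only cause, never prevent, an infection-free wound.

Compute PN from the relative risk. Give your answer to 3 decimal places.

PN ≈ 0.751

Under exogeneity and monotonicity, PN = (RR − 1) / RR = 1 − 1/RR.
PN = (4.014 − 1) / 4.014 = 3.014 / 4.014 ≈ 0.7509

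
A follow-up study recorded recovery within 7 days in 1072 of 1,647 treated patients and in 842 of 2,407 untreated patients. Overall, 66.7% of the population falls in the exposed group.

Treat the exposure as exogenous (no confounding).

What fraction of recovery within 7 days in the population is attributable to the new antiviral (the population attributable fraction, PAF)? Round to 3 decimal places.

p₁ = P(outcome | exposed) = 1072/1647 = 0.65088
p₀ = P(outcome | unexposed) = 842/2407 = 0.34981
Overall risk P(Y=1) = π·p₁ + (1−π)·p₀ = 0.667×0.65088 + 0.333×0.34981 = 0.55062.
Under exogeneity, PAF = [P(Y=1) − p₀] / P(Y=1).
PAF = (0.55062 − 0.34981) / 0.55062 ≈ 0.3647

PAF ≈ 0.365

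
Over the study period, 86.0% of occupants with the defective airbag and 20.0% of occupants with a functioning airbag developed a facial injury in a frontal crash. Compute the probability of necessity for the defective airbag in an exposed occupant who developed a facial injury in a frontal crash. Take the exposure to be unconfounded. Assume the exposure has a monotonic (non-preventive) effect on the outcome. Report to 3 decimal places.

p₁ = 0.86, p₀ = 0.2.
Under exogeneity and monotonicity, PN = (p₁ − p₀) / p₁.
PN = (0.86 − 0.2) / 0.86 = 0.66 / 0.86 ≈ 0.7674

PN ≈ 0.767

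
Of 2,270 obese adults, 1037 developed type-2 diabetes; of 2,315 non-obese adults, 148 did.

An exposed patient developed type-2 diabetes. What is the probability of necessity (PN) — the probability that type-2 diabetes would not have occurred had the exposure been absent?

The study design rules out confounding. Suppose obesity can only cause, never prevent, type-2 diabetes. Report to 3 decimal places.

p₁ = P(outcome | exposed) = 1037/2270 = 0.45683
p₀ = P(outcome | unexposed) = 148/2315 = 0.063931
Under exogeneity and monotonicity, PN = (p₁ − p₀) / p₁.
PN = (0.45683 − 0.063931) / 0.45683 = 0.3929 / 0.45683 ≈ 0.8601

PN ≈ 0.860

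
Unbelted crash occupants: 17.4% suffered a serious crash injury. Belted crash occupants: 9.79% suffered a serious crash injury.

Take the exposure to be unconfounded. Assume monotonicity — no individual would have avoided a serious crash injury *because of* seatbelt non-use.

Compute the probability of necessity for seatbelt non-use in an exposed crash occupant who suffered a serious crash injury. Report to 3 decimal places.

p₁ = 0.174, p₀ = 0.0979.
Under exogeneity and monotonicity, PN = (p₁ − p₀) / p₁.
PN = (0.174 − 0.0979) / 0.174 = 0.0761 / 0.174 ≈ 0.4374

PN ≈ 0.437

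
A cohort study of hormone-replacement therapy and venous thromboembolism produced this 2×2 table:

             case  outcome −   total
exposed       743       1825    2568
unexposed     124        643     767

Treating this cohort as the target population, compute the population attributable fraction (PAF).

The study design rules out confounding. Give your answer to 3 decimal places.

PAF ≈ 0.378

p₁ = P(outcome | exposed) = 743/2568 = 0.28933
p₀ = P(outcome | unexposed) = 124/767 = 0.16167
Exposure prevalence π = 2568/3335 = 0.77001; overall risk P(Y=1) = 0.25997.
Under exogeneity, PAF = [P(Y=1) − p₀]/P(Y=1).
PAF = (0.25997 − 0.16167) / 0.25997 ≈ 0.3781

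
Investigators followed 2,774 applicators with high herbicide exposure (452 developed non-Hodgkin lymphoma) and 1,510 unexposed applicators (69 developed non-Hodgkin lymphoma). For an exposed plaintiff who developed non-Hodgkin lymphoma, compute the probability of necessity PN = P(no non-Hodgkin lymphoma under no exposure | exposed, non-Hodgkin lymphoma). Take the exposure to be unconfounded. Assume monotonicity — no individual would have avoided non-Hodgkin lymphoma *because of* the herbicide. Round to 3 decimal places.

p₁ = P(outcome | exposed) = 452/2774 = 0.16294
p₀ = P(outcome | unexposed) = 69/1510 = 0.045695
Under exogeneity and monotonicity, PN = (p₁ − p₀) / p₁.
PN = (0.16294 − 0.045695) / 0.16294 = 0.11725 / 0.16294 ≈ 0.7196

PN ≈ 0.720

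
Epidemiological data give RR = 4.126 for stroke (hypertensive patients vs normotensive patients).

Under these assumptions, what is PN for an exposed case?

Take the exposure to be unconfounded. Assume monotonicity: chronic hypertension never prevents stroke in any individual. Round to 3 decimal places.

PN ≈ 0.758

Under exogeneity and monotonicity, PN = (RR − 1) / RR = 1 − 1/RR.
PN = (4.126 − 1) / 4.126 = 3.126 / 4.126 ≈ 0.7576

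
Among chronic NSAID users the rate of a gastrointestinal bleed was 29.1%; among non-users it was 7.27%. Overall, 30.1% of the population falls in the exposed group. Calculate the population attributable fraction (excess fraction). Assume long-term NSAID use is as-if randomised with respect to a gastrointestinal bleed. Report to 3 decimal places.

PAF ≈ 0.475

p₁ = 0.291, p₀ = 0.0727.
Overall risk P(Y=1) = π·p₁ + (1−π)·p₀ = 0.301×0.291 + 0.699×0.0727 = 0.13841.
Under exogeneity, PAF = [P(Y=1) − p₀] / P(Y=1).
PAF = (0.13841 − 0.0727) / 0.13841 ≈ 0.4747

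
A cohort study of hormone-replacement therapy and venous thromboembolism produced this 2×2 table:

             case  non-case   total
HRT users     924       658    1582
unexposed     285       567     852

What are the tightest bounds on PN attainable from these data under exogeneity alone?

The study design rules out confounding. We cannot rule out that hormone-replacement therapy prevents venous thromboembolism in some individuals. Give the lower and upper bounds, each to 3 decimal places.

p₁ = P(outcome | exposed) = 924/1582 = 0.58407
p₀ = P(outcome | unexposed) = 285/852 = 0.33451
Under exogeneity alone the bounds on PN are max{0,(p₁−p₀)/p₁} ≤ PN ≤ min{1,(1−p₀)/p₁}.
  lower = (p₁ − p₀)/p₁ = 0.24956 / 0.58407 ≈ 0.4273
  upper = min{1, (1 − p₀)/p₁} = 0.66549 / 0.58407 ≈ 1.1394 → capped at 1

0.427 ≤ PN ≤ 1.000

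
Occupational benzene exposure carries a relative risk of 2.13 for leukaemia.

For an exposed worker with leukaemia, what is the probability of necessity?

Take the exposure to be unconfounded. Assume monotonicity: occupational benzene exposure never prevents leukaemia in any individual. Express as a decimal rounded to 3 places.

PN ≈ 0.531

Under exogeneity and monotonicity, PN = (RR − 1) / RR = 1 − 1/RR.
PN = (2.13 − 1) / 2.13 = 1.13 / 2.13 ≈ 0.5305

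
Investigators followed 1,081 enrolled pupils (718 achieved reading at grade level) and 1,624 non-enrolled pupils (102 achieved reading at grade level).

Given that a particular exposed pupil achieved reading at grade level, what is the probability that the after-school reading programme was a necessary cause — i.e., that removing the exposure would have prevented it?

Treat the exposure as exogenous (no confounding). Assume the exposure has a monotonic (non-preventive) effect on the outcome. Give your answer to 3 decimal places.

p₁ = P(outcome | exposed) = 718/1081 = 0.6642
p₀ = P(outcome | unexposed) = 102/1624 = 0.062808
Under exogeneity and monotonicity, PN = (p₁ − p₀) / p₁.
PN = (0.6642 − 0.062808) / 0.6642 = 0.60139 / 0.6642 ≈ 0.9054

PN ≈ 0.905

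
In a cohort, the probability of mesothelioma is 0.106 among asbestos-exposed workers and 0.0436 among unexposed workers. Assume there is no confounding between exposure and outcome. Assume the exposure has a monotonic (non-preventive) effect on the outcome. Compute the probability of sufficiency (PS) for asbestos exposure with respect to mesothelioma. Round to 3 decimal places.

Let p₁ = 0.106, p₀ = 0.0436.
Under exogeneity and monotonicity, PS = (p₁ − p₀) / (1 − p₀).
PS = (0.106 − 0.0436) / (1 − 0.0436) = 0.0624 / 0.9564 ≈ 0.0652

PS ≈ 0.065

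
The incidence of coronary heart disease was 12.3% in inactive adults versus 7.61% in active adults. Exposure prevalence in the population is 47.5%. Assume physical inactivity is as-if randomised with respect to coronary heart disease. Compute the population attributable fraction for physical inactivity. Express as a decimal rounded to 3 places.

PAF ≈ 0.226

p₁ = 0.123, p₀ = 0.0761.
Overall risk P(Y=1) = π·p₁ + (1−π)·p₀ = 0.475×0.123 + 0.525×0.0761 = 0.098378.
Under exogeneity, PAF = [P(Y=1) − p₀] / P(Y=1).
PAF = (0.098378 − 0.0761) / 0.098378 ≈ 0.2264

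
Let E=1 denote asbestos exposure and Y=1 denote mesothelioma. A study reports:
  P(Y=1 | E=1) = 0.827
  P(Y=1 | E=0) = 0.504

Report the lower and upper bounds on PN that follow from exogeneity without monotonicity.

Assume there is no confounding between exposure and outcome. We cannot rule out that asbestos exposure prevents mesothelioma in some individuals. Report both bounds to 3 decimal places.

0.391 ≤ PN ≤ 0.600

Let p₁ = 0.827, p₀ = 0.504.
Under exogeneity alone the bounds on PN are max{0,(p₁−p₀)/p₁} ≤ PN ≤ min{1,(1−p₀)/p₁}.
  lower = (p₁ − p₀)/p₁ = 0.323 / 0.827 ≈ 0.3906
  upper = min{1, (1 − p₀)/p₁} = 0.496 / 0.827 ≈ 0.5998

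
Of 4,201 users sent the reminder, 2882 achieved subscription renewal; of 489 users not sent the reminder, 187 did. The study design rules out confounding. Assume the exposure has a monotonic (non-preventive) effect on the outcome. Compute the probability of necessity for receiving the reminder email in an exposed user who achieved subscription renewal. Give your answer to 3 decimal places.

p₁ = P(outcome | exposed) = 2882/4201 = 0.68603
p₀ = P(outcome | unexposed) = 187/489 = 0.38241
Under exogeneity and monotonicity, PN = (p₁ − p₀) / p₁.
PN = (0.68603 − 0.38241) / 0.68603 = 0.30361 / 0.68603 ≈ 0.4426

PN ≈ 0.443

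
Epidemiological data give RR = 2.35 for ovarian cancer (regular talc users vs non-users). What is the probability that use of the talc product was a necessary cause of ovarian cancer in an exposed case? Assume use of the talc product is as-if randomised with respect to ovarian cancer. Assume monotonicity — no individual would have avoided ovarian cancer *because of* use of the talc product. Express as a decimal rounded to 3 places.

PN ≈ 0.574

Under exogeneity and monotonicity, PN = (RR − 1) / RR = 1 − 1/RR.
PN = (2.35 − 1) / 2.35 = 1.35 / 2.35 ≈ 0.5745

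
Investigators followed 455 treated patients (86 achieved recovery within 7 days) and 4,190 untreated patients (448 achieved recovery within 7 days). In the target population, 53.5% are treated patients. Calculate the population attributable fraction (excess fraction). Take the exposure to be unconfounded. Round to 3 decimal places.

PAF ≈ 0.291

p₁ = P(outcome | exposed) = 86/455 = 0.18901
p₀ = P(outcome | unexposed) = 448/4190 = 0.10692
Overall risk P(Y=1) = π·p₁ + (1−π)·p₀ = 0.535×0.18901 + 0.465×0.10692 = 0.15084.
Under exogeneity, PAF = [P(Y=1) − p₀] / P(Y=1).
PAF = (0.15084 − 0.10692) / 0.15084 ≈ 0.2912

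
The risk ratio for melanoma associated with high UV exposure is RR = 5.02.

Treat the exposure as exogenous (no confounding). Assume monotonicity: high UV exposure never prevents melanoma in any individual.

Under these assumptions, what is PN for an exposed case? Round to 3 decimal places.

Under exogeneity and monotonicity, PN = (RR − 1) / RR = 1 − 1/RR.
PN = (5.02 − 1) / 5.02 = 4.02 / 5.02 ≈ 0.8008

PN ≈ 0.801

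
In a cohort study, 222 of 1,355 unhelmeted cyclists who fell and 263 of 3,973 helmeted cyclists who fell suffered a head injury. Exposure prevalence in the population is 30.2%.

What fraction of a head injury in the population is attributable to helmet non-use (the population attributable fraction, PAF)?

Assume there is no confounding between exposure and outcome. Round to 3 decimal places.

p₁ = P(outcome | exposed) = 222/1355 = 0.16384
p₀ = P(outcome | unexposed) = 263/3973 = 0.066197
Overall risk P(Y=1) = π·p₁ + (1−π)·p₀ = 0.302×0.16384 + 0.698×0.066197 = 0.095684.
Under exogeneity, PAF = [P(Y=1) − p₀] / P(Y=1).
PAF = (0.095684 − 0.066197) / 0.095684 ≈ 0.3082

PAF ≈ 0.308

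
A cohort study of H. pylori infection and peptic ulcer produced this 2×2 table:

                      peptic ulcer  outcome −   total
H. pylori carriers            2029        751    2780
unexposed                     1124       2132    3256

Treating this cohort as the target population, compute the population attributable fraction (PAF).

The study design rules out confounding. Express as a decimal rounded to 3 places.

PAF ≈ 0.339

p₁ = P(outcome | exposed) = 2029/2780 = 0.72986
p₀ = P(outcome | unexposed) = 1124/3256 = 0.34521
Exposure prevalence π = 2780/6036 = 0.46057; overall risk P(Y=1) = 0.52237.
Under exogeneity, PAF = [P(Y=1) − p₀]/P(Y=1).
PAF = (0.52237 − 0.34521) / 0.52237 ≈ 0.3391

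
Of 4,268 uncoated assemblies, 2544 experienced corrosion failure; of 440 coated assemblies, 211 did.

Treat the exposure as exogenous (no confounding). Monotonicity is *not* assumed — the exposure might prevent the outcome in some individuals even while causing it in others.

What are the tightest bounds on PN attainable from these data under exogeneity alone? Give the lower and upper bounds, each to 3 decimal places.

p₁ = P(outcome | exposed) = 2544/4268 = 0.59606
p₀ = P(outcome | unexposed) = 211/440 = 0.47955
Under exogeneity alone the bounds on PN are max{0,(p₁−p₀)/p₁} ≤ PN ≤ min{1,(1−p₀)/p₁}.
  lower = (p₁ − p₀)/p₁ = 0.11652 / 0.59606 ≈ 0.1955
  upper = min{1, (1 − p₀)/p₁} = 0.52045 / 0.59606 ≈ 0.8732

0.195 ≤ PN ≤ 0.873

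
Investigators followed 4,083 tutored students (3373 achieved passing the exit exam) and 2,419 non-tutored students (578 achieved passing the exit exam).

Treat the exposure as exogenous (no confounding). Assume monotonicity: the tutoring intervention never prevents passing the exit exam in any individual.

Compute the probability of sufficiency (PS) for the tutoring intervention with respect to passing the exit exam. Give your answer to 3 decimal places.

p₁ = P(outcome | exposed) = 3373/4083 = 0.82611
p₀ = P(outcome | unexposed) = 578/2419 = 0.23894
Under exogeneity and monotonicity, PS = (p₁ − p₀) / (1 − p₀).
PS = (0.82611 − 0.23894) / (1 − 0.23894) = 0.58717 / 0.76106 ≈ 0.7715

PS ≈ 0.772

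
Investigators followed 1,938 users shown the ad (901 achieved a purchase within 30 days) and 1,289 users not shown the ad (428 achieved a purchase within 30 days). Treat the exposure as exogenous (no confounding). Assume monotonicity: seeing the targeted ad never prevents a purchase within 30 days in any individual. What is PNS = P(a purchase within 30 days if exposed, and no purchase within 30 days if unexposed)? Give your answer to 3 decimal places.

PNS ≈ 0.133

p₁ = P(outcome | exposed) = 901/1938 = 0.46491
p₀ = P(outcome | unexposed) = 428/1289 = 0.33204
Under exogeneity and monotonicity, PNS = p₁ − p₀.
PNS = 0.46491 − 0.33204 = 0.13287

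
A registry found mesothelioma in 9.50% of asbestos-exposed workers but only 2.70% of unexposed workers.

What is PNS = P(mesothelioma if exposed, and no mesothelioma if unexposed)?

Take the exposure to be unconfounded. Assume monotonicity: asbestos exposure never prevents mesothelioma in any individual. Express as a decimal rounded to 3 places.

p₁ = 0.095, p₀ = 0.027.
Under exogeneity and monotonicity, PNS = p₁ − p₀.
PNS = 0.095 − 0.027 = 0.068

PNS ≈ 0.068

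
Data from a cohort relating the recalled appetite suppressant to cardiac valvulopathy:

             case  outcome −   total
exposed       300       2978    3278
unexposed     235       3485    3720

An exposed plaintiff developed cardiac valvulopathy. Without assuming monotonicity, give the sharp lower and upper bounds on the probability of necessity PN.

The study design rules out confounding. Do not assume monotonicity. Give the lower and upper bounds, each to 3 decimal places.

p₁ = P(outcome | exposed) = 300/3278 = 0.091519
p₀ = P(outcome | unexposed) = 235/3720 = 0.063172
Under exogeneity alone the bounds on PN are max{0,(p₁−p₀)/p₁} ≤ PN ≤ min{1,(1−p₀)/p₁}.
  lower = (p₁ − p₀)/p₁ = 0.028347 / 0.091519 ≈ 0.3097
  upper = min{1, (1 − p₀)/p₁} = 0.93683 / 0.091519 ≈ 10.2364 → capped at 1

0.310 ≤ PN ≤ 1.000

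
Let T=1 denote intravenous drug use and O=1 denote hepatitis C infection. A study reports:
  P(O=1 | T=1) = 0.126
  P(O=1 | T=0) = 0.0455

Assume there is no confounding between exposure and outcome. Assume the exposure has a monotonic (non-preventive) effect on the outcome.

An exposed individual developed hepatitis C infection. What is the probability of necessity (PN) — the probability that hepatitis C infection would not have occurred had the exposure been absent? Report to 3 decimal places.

Let p₁ = 0.126, p₀ = 0.0455.
Under exogeneity and monotonicity, PN = (p₁ − p₀) / p₁.
PN = (0.126 − 0.0455) / 0.126 = 0.0805 / 0.126 ≈ 0.6389

PN ≈ 0.639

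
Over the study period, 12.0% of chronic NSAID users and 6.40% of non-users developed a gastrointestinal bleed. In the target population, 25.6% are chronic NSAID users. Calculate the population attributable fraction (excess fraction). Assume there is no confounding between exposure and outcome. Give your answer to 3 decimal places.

PAF ≈ 0.183

p₁ = 0.12, p₀ = 0.064.
Overall risk P(Y=1) = π·p₁ + (1−π)·p₀ = 0.256×0.12 + 0.744×0.064 = 0.078336.
Under exogeneity, PAF = [P(Y=1) − p₀] / P(Y=1).
PAF = (0.078336 − 0.064) / 0.078336 ≈ 0.1830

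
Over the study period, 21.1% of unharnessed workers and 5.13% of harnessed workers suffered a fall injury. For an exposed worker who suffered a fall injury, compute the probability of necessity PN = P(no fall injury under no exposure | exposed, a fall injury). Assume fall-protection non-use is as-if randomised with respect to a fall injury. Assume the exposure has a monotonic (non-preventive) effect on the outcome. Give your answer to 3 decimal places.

p₁ = 0.211, p₀ = 0.0513.
Under exogeneity and monotonicity, PN = (p₁ − p₀) / p₁.
PN = (0.211 − 0.0513) / 0.211 = 0.1597 / 0.211 ≈ 0.7569

PN ≈ 0.757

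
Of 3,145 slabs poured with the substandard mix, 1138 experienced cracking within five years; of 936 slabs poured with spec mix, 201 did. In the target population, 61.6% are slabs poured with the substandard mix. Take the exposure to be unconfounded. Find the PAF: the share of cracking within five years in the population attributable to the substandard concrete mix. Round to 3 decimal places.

p₁ = P(outcome | exposed) = 1138/3145 = 0.36184
p₀ = P(outcome | unexposed) = 201/936 = 0.21474
Overall risk P(Y=1) = π·p₁ + (1−π)·p₀ = 0.616×0.36184 + 0.384×0.21474 = 0.30536.
Under exogeneity, PAF = [P(Y=1) − p₀] / P(Y=1).
PAF = (0.30536 − 0.21474) / 0.30536 ≈ 0.2967

PAF ≈ 0.297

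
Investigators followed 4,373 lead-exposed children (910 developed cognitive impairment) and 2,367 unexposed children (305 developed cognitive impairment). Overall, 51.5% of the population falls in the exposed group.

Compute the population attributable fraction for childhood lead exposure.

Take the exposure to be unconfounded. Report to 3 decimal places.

p₁ = P(outcome | exposed) = 910/4373 = 0.2081
p₀ = P(outcome | unexposed) = 305/2367 = 0.12886
Overall risk P(Y=1) = π·p₁ + (1−π)·p₀ = 0.515×0.2081 + 0.485×0.12886 = 0.16966.
Under exogeneity, PAF = [P(Y=1) − p₀] / P(Y=1).
PAF = (0.16966 − 0.12886) / 0.16966 ≈ 0.2405

PAF ≈ 0.241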